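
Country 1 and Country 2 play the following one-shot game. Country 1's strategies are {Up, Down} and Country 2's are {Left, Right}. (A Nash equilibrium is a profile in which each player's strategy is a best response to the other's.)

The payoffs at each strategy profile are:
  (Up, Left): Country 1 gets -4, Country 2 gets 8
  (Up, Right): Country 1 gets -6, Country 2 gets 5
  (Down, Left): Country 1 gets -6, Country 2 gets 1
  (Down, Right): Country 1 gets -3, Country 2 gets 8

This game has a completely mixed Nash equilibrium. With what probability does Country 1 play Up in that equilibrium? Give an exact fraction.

Let x be the probability that Country 1 plays Up. In a completely mixed equilibrium, Country 2 must be indifferent between Left and Right.
Country 2's expected payoff from Left is 8x + (1−x); from Right it is 5x + 8(1−x).
Setting these equal: 7x + 1 = −3x + 8, so x = 7/10.

7/10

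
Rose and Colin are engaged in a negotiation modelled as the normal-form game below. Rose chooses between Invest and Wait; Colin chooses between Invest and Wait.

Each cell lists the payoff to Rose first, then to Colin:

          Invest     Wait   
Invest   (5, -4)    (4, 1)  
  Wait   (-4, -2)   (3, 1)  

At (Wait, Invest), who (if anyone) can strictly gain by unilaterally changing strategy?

Rose at (Wait, Invest) earns -4; deviating to Invest yields 5 — a strict improvement.
Colin earns -2; deviating to Wait yields 1 — a strict improvement.
Both Rose and Colin have strictly profitable deviations.

Both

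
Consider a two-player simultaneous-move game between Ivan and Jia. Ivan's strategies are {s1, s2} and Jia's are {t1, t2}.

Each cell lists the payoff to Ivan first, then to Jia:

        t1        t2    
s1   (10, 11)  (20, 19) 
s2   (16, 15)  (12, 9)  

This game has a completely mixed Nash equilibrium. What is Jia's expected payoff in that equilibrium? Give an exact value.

First find x, the probability Ivan plays s1, from Jia's indifference between t1 and t2: 11x + 15(1−x) = 19x + 9(1−x), giving x = 3/7.
Since Jia is indifferent in equilibrium, Jia's expected payoff equals the payoff from either column against (3/7, 4/7). Using t1: 11(3/7) + 15(4/7) = 93/7.

93/7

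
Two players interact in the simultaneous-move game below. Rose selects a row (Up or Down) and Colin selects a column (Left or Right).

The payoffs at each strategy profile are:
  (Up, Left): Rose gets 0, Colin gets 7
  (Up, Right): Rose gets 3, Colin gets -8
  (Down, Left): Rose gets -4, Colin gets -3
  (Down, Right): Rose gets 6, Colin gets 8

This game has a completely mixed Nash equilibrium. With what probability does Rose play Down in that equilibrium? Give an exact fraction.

15/26

Let r be the probability that Rose plays Up. In a completely mixed equilibrium, Colin must be indifferent between Left and Right.
Colin's expected payoff from Left is 7r − 3(1−r); from Right it is −8r + 8(1−r).
Setting these equal: 10r − 3 = −16r + 8, so r = 11/26.
Therefore Rose plays Down with probability 1 − 11/26 = 15/26.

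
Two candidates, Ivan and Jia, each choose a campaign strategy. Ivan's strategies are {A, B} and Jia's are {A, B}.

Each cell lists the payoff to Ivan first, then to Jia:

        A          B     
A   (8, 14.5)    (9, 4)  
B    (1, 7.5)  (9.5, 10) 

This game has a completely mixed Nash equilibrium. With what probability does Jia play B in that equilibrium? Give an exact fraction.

Let y be the probability that Jia plays A. In a completely mixed equilibrium, Ivan must be indifferent between A and B.
Ivan's expected payoff from A is 8y + 9(1−y); from B it is y + 9.5(1−y).
Setting these equal: −y + 9 = −8.5y + 9.5, so y = 1/15.
Therefore Jia plays B with probability 1 − 1/15 = 14/15.

14/15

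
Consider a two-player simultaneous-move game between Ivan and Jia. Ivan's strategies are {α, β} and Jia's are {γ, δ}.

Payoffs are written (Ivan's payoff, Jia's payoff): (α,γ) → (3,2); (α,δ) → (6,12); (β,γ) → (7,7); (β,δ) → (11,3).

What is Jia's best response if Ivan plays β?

γ

Against β, Jia earns 7 from γ and 3 from δ.
So γ is the best response.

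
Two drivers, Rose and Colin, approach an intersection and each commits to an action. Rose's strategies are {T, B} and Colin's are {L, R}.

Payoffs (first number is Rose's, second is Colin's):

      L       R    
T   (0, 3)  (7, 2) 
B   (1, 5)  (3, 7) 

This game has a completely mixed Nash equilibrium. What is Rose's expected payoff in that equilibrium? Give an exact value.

7/5

First find y, the probability Colin plays L, from Rose's indifference between T and B: 7(1−y) = y + 3(1−y), giving y = 4/5.
Since Rose is indifferent in equilibrium, Rose's expected payoff equals the payoff from either row against (4/5, 1/5). Using T: 7(1/5) = 7/5.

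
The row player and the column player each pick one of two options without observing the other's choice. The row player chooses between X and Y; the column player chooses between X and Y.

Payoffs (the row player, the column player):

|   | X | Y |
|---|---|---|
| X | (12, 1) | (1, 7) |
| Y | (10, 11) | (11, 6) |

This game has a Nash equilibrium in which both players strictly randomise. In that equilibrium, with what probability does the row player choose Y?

Let r be the probability that the row player plays X. In a completely mixed equilibrium, the column player must be indifferent between X and Y.
The column player's expected payoff from X is r + 11(1−r); from Y it is 7r + 6(1−r).
Setting these equal: −10r + 11 = r + 6, so r = 5/11.
Therefore the row player plays Y with probability 1 − 5/11 = 6/11.

6/11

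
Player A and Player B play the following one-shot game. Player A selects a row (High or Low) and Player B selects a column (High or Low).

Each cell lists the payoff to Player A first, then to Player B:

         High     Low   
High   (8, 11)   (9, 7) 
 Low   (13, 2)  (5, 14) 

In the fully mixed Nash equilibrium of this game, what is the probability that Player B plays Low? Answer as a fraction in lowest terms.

Let y be the probability that Player B plays High. In a completely mixed equilibrium, Player A must be indifferent between High and Low.
Player A's expected payoff from High is 8y + 9(1−y); from Low it is 13y + 5(1−y).
Setting these equal: −y + 9 = 8y + 5, so y = 4/9.
Therefore Player B plays Low with probability 1 − 4/9 = 5/9.

5/9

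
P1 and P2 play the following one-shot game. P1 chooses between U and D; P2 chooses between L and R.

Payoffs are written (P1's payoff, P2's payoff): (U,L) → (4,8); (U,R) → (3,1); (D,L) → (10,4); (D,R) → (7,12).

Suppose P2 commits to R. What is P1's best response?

D

Against R, P1 earns 3 from U and 7 from D.
So D is the best response.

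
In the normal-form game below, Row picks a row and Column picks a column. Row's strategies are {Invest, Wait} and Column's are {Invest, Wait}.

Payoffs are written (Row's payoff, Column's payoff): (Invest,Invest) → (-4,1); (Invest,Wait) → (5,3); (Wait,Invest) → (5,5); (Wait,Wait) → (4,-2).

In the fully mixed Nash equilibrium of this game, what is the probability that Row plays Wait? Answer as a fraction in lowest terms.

Let r be the probability that Row plays Invest. In a completely mixed equilibrium, Column must be indifferent between Invest and Wait.
Column's expected payoff from Invest is r + 5(1−r); from Wait it is 3r − 2(1−r).
Setting these equal: −4r + 5 = 5r − 2, so r = 7/9.
Therefore Row plays Wait with probability 1 − 7/9 = 2/9.

2/9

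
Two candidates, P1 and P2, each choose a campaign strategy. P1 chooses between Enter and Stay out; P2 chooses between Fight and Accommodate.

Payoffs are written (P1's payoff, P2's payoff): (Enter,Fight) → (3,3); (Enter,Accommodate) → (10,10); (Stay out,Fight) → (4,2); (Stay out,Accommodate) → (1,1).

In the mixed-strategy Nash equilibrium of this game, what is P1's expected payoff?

37/10

First find y, the probability P2 plays Fight, from P1's indifference between Enter and Stay out: 3y + 10(1−y) = 4y + (1−y), giving y = 9/10.
Since P1 is indifferent in equilibrium, P1's expected payoff equals the payoff from either row against (9/10, 1/10). Using Enter: 3(9/10) + 10(1/10) = 37/10.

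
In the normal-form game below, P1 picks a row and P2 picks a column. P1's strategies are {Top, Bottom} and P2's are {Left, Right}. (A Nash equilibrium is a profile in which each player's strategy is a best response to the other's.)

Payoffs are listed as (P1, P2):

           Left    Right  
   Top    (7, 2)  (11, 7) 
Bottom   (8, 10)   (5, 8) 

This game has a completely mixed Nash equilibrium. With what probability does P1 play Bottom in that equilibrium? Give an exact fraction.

5/7

Let r be the probability that P1 plays Top. In a completely mixed equilibrium, P2 must be indifferent between Left and Right.
P2's expected payoff from Left is 2r + 10(1−r); from Right it is 7r + 8(1−r).
Setting these equal: −8r + 10 = −r + 8, so r = 2/7.
Therefore P1 plays Bottom with probability 1 − 2/7 = 5/7.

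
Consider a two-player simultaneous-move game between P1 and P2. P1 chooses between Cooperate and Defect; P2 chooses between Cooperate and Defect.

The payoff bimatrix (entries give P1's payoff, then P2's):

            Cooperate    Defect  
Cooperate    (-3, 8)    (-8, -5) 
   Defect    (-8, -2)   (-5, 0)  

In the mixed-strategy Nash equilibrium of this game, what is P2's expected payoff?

First find x, the probability P1 plays Cooperate, from P2's indifference between Cooperate and Defect: 8x − 2(1−x) = −5x, giving x = 2/15.
Since P2 is indifferent in equilibrium, P2's expected payoff equals the payoff from either column against (2/15, 13/15). Using Cooperate: 8(2/15) − 2(13/15) = -2/3.

-2/3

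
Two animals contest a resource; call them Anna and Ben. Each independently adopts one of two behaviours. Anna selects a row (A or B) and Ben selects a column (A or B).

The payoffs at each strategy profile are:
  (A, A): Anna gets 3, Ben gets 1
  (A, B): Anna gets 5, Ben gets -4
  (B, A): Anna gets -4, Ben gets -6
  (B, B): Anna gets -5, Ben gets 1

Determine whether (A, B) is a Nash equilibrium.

No

At (A, B), Anna earns 5; switching to B would give -5, so Anna has no profitable deviation.
Ben earns -4; switching to A would give 1, so Ben would deviate.
Since at least one player can profitably deviate, this is not a Nash equilibrium.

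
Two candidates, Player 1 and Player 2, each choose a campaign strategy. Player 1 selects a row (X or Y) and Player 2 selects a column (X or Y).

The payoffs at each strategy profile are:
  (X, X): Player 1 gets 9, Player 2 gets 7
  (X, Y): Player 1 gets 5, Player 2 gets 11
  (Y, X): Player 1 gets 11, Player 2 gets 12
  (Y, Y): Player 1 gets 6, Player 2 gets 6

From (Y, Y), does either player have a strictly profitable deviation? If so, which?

Player 1 at (Y, Y) earns 6; deviating to X yields 5 — not better.
Player 2 earns 6; deviating to X yields 12 — a strict improvement.
Only Player 2 has a strictly profitable deviation.

Player 2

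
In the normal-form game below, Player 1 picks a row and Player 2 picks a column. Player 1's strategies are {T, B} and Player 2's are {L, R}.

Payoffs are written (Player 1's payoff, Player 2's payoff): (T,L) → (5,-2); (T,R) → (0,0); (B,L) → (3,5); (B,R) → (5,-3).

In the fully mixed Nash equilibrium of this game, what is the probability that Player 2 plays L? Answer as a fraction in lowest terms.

Let c be the probability that Player 2 plays L. In a completely mixed equilibrium, Player 1 must be indifferent between T and B.
Player 1's expected payoff from T is 5c; from B it is 3c + 5(1−c).
Setting these equal: 5c = −2c + 5, so c = 5/7.

5/7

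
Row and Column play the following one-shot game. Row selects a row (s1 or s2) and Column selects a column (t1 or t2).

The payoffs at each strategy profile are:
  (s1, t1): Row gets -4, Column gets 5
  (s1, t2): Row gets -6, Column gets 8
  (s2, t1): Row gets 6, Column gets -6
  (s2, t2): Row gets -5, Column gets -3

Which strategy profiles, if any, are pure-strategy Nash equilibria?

(s1, t1): Row prefers s2 (6 > -4); Column prefers t2 (8 > 5) — not an equilibrium.
(s1, t2): Row prefers s2 (-5 > -6) — not an equilibrium.
(s2, t1): Column prefers t2 (-3 > -6) — not an equilibrium.
(s2, t2): Row gets -5 ≥ -6 from s1, and Column gets -3 ≥ -6 from t1 — Nash equilibrium.

(s2, t2)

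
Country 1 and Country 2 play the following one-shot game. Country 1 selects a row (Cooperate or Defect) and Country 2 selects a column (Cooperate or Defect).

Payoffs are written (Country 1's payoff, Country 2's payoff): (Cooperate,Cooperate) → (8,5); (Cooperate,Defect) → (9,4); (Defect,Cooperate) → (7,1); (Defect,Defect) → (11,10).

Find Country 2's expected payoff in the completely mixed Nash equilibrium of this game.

First find x, the probability Country 1 plays Cooperate, from Country 2's indifference between Cooperate and Defect: 5x + (1−x) = 4x + 10(1−x), giving x = 9/10.
Since Country 2 is indifferent in equilibrium, Country 2's expected payoff equals the payoff from either column against (9/10, 1/10). Using Cooperate: 5(9/10) + (1/10) = 23/5.

23/5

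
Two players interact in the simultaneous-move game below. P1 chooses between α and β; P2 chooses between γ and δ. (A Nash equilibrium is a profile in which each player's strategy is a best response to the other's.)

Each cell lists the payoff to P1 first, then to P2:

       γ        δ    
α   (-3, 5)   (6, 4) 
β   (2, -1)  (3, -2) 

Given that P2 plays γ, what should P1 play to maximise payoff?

Against γ, P1 earns -3 from α and 2 from β.
So β is the best response.

β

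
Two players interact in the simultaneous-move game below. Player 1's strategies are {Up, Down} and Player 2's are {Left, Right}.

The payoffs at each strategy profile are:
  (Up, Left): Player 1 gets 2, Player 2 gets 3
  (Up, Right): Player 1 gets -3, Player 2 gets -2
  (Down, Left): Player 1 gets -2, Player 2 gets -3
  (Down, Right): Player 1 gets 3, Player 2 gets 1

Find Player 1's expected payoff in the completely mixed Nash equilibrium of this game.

0

First find q, the probability Player 2 plays Left, from Player 1's indifference between Up and Down: 2q − 3(1−q) = −2q + 3(1−q), giving q = 3/5.
Since Player 1 is indifferent in equilibrium, Player 1's expected payoff equals the payoff from either row against (3/5, 2/5). Using Up: 2(3/5) − 3(2/5) = 0.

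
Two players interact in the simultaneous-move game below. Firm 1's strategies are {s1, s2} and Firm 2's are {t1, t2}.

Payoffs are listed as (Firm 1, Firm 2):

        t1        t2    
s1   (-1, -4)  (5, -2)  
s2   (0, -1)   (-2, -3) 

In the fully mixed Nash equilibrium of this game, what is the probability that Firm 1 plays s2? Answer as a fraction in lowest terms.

Let x be the probability that Firm 1 plays s1. In a completely mixed equilibrium, Firm 2 must be indifferent between t1 and t2.
Firm 2's expected payoff from t1 is −4x − (1−x); from t2 it is −2x − 3(1−x).
Setting these equal: −3x − 1 = x − 3, so x = 1/2.
Therefore Firm 1 plays s2 with probability 1 − 1/2 = 1/2.

1/2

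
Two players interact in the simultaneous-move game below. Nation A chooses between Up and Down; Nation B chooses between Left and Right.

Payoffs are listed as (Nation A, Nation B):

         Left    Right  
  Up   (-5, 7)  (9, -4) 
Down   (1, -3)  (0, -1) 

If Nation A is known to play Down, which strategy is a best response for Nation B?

Right

Against Down, Nation B earns -3 from Left and -1 from Right.
So Right is the best response.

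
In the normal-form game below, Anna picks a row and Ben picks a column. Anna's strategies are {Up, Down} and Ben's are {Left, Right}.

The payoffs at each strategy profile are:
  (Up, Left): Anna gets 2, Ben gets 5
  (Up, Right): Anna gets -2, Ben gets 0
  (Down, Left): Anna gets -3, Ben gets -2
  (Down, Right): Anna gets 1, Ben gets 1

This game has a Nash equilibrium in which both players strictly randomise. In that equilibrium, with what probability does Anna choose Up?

3/8

Let p be the probability that Anna plays Up. In a completely mixed equilibrium, Ben must be indifferent between Left and Right.
Ben's expected payoff from Left is 5p − 2(1−p); from Right it is (1−p).
Setting these equal: 7p − 2 = −p + 1, so p = 3/8.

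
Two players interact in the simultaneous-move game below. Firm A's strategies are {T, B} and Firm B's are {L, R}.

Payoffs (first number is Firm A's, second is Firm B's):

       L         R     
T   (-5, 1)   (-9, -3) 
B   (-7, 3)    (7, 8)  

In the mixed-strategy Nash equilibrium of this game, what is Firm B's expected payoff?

17/9

First find x, the probability Firm A plays T, from Firm B's indifference between L and R: x + 3(1−x) = −3x + 8(1−x), giving x = 5/9.
Since Firm B is indifferent in equilibrium, Firm B's expected payoff equals the payoff from either column against (5/9, 4/9). Using L: (5/9) + 3(4/9) = 17/9.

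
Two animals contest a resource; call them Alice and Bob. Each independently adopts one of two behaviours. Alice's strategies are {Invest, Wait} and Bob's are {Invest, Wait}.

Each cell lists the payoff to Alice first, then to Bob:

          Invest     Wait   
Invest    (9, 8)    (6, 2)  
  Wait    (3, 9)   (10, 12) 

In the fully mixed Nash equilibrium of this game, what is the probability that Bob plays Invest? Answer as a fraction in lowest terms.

2/5

Let q be the probability that Bob plays Invest. In a completely mixed equilibrium, Alice must be indifferent between Invest and Wait.
Alice's expected payoff from Invest is 9q + 6(1−q); from Wait it is 3q + 10(1−q).
Setting these equal: 3q + 6 = −7q + 10, so q = 2/5.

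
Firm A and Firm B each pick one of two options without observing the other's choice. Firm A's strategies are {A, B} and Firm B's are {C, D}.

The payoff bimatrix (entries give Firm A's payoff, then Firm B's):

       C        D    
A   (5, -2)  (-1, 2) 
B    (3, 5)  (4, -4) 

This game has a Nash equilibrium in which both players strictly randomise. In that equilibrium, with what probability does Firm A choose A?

Let r be the probability that Firm A plays A. In a completely mixed equilibrium, Firm B must be indifferent between C and D.
Firm B's expected payoff from C is −2r + 5(1−r); from D it is 2r − 4(1−r).
Setting these equal: −7r + 5 = 6r − 4, so r = 9/13.

9/13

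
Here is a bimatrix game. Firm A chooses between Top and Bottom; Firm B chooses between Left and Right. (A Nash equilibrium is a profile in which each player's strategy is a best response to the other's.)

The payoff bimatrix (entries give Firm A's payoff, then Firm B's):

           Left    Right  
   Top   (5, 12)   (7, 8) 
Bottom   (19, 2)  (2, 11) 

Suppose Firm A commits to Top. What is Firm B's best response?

Against Top, Firm B earns 12 from Left and 8 from Right.
So Left is the best response.

Left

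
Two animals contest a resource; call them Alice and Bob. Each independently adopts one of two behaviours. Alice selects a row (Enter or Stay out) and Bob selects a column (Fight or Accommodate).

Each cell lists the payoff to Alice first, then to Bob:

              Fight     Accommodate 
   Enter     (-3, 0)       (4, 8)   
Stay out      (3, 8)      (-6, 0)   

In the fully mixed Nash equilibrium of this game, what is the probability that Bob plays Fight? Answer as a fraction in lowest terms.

Let q be the probability that Bob plays Fight. In a completely mixed equilibrium, Alice must be indifferent between Enter and Stay out.
Alice's expected payoff from Enter is −3q + 4(1−q); from Stay out it is 3q − 6(1−q).
Setting these equal: −7q + 4 = 9q − 6, so q = 5/8.

5/8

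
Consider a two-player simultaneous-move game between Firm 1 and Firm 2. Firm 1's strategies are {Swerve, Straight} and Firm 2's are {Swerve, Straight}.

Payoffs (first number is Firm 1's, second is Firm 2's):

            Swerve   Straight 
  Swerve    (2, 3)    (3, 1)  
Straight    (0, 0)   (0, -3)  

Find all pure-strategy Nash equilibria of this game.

(Swerve, Swerve)

(Swerve, Swerve): Firm 1 gets 2 ≥ 0 from Straight, and Firm 2 gets 3 ≥ 1 from Straight — Nash equilibrium.
(Swerve, Straight): Firm 2 prefers Swerve (3 > 1) — not an equilibrium.
(Straight, Swerve): Firm 1 prefers Swerve (2 > 0) — not an equilibrium.
(Straight, Straight): Firm 1 prefers Swerve (3 > 0); Firm 2 prefers Swerve (0 > -3) — not an equilibrium.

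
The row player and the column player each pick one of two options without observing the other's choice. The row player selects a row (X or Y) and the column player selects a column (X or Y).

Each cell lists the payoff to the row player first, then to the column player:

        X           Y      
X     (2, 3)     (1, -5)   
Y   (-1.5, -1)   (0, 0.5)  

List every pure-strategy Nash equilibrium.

(X, X): the row player gets 2 ≥ -1.5 from Y, and the column player gets 3 ≥ -5 from Y — Nash equilibrium.
(X, Y): the column player prefers X (3 > -5) — not an equilibrium.
(Y, X): the row player prefers X (2 > -1.5); the column player prefers Y (0.5 > -1) — not an equilibrium.
(Y, Y): the row player prefers X (1 > 0) — not an equilibrium.

(X, X)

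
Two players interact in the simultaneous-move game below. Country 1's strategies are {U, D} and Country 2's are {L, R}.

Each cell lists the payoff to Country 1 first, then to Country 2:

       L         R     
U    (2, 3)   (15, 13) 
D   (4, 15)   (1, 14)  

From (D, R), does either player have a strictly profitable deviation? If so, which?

Both

Country 1 at (D, R) earns 1; deviating to U yields 15 — a strict improvement.
Country 2 earns 14; deviating to L yields 15 — a strict improvement.
Both Country 1 and Country 2 have strictly profitable deviations.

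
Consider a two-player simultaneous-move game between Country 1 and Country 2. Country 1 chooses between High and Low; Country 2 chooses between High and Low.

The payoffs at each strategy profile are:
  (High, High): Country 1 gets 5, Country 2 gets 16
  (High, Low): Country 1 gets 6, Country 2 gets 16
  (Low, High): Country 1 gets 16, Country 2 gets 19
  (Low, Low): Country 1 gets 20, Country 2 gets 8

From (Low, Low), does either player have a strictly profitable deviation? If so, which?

Country 2

Country 1 at (Low, Low) earns 20; deviating to High yields 6 — not better.
Country 2 earns 8; deviating to High yields 19 — a strict improvement.
Only Country 2 has a strictly profitable deviation.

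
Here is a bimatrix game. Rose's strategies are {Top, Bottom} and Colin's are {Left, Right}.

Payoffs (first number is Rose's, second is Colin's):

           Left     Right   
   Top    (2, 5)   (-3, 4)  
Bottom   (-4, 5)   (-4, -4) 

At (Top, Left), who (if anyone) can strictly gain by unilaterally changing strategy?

Rose at (Top, Left) earns 2; deviating to Bottom yields -4 — not better.
Colin earns 5; deviating to Right yields 4 — not better.
Neither player can strictly improve; the profile is a Nash equilibrium.

Neither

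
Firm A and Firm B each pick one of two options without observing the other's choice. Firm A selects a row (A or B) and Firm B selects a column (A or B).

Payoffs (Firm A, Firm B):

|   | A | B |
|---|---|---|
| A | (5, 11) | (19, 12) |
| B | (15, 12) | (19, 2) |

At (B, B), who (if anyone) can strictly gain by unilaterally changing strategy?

Firm B

Firm A at (B, B) earns 19; deviating to A yields 19 — not better.
Firm B earns 2; deviating to A yields 12 — a strict improvement.
Only Firm B has a strictly profitable deviation.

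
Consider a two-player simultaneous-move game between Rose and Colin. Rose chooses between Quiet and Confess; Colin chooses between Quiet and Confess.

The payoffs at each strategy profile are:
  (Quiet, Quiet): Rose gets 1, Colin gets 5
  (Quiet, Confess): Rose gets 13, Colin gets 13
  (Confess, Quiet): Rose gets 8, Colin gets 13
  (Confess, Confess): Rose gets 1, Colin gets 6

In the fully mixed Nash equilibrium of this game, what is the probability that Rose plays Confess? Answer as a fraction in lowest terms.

Let p be the probability that Rose plays Quiet. In a completely mixed equilibrium, Colin must be indifferent between Quiet and Confess.
Colin's expected payoff from Quiet is 5p + 13(1−p); from Confess it is 13p + 6(1−p).
Setting these equal: −8p + 13 = 7p + 6, so p = 7/15.
Therefore Rose plays Confess with probability 1 − 7/15 = 8/15.

8/15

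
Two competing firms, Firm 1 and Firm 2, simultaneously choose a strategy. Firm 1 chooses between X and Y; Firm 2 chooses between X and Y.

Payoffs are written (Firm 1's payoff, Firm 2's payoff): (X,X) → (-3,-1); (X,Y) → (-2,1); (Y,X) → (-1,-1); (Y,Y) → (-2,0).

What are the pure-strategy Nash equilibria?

(X, X): Firm 1 prefers Y (-1 > -3); Firm 2 prefers Y (1 > -1) — not an equilibrium.
(X, Y): Firm 1 gets -2 ≥ -2 from Y, and Firm 2 gets 1 ≥ -1 from X — Nash equilibrium.
(Y, X): Firm 2 prefers Y (0 > -1) — not an equilibrium.
(Y, Y): Firm 1 gets -2 ≥ -2 from X, and Firm 2 gets 0 ≥ -1 from X — Nash equilibrium.

(X, Y) and (Y, Y)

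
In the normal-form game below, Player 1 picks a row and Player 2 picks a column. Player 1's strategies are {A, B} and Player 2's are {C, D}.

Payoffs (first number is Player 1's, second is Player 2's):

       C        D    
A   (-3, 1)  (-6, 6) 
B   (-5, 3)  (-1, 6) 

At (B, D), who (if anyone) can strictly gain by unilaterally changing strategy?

Player 1 at (B, D) earns -1; deviating to A yields -6 — not better.
Player 2 earns 6; deviating to C yields 3 — not better.
Neither player can strictly improve; the profile is a Nash equilibrium.

Neither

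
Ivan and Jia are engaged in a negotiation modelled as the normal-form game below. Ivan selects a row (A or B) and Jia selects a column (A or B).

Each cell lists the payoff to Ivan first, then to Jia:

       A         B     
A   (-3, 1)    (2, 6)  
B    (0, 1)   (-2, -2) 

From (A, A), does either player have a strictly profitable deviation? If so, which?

Ivan at (A, A) earns -3; deviating to B yields 0 — a strict improvement.
Jia earns 1; deviating to B yields 6 — a strict improvement.
Both Ivan and Jia have strictly profitable deviations.

Both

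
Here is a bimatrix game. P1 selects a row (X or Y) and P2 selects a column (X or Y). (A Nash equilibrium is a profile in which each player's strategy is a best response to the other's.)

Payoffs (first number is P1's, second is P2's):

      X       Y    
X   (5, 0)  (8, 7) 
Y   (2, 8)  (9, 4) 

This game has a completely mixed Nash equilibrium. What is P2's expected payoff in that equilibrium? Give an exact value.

First find x, the probability P1 plays X, from P2's indifference between X and Y: 8(1−x) = 7x + 4(1−x), giving x = 4/11.
Since P2 is indifferent in equilibrium, P2's expected payoff equals the payoff from either column against (4/11, 7/11). Using X: 8(7/11) = 56/11.

56/11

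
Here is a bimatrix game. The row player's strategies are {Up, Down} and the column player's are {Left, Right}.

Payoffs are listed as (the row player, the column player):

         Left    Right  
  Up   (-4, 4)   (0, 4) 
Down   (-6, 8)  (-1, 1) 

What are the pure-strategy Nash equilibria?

(Up, Left) and (Up, Right)

(Up, Left): the row player gets -4 ≥ -6 from Down, and the column player gets 4 ≥ 4 from Right — Nash equilibrium.
(Up, Right): the row player gets 0 ≥ -1 from Down, and the column player gets 4 ≥ 4 from Left — Nash equilibrium.
(Down, Left): the row player prefers Up (-4 > -6) — not an equilibrium.
(Down, Right): the row player prefers Up (0 > -1); the column player prefers Left (8 > 1) — not an equilibrium.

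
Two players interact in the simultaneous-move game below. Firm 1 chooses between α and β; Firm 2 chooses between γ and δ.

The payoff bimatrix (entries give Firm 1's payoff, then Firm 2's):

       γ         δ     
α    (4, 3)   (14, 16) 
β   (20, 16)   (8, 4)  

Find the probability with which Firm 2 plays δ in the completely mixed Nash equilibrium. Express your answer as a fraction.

Let q be the probability that Firm 2 plays γ. In a completely mixed equilibrium, Firm 1 must be indifferent between α and β.
Firm 1's expected payoff from α is 4q + 14(1−q); from β it is 20q + 8(1−q).
Setting these equal: −10q + 14 = 12q + 8, so q = 3/11.
Therefore Firm 2 plays δ with probability 1 − 3/11 = 8/11.

8/11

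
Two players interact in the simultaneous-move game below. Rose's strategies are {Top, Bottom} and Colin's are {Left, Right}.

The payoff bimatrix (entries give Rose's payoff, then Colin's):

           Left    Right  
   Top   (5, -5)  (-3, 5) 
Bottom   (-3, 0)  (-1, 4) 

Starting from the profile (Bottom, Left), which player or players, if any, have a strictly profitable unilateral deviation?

Both

Rose at (Bottom, Left) earns -3; deviating to Top yields 5 — a strict improvement.
Colin earns 0; deviating to Right yields 4 — a strict improvement.
Both Rose and Colin have strictly profitable deviations.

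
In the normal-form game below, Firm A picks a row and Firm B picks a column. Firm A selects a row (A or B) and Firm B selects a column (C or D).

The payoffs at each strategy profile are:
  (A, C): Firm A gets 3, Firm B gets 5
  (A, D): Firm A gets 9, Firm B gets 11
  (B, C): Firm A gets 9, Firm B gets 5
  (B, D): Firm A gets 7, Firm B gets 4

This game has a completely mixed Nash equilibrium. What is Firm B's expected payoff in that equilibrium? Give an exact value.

5

First find p, the probability Firm A plays A, from Firm B's indifference between C and D: 5p + 5(1−p) = 11p + 4(1−p), giving p = 1/7.
Since Firm B is indifferent in equilibrium, Firm B's expected payoff equals the payoff from either column against (1/7, 6/7). Using C: 5(1/7) + 5(6/7) = 5.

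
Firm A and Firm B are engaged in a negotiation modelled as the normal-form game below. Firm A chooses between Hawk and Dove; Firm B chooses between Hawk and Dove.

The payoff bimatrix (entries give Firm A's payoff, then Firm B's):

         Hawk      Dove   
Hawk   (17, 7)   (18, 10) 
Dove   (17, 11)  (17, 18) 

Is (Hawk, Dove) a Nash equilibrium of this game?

At (Hawk, Dove), Firm A earns 18; switching to Dove would give 17, so Firm A has no profitable deviation.
Firm B earns 10; switching to Hawk would give 7, so Firm B has no profitable deviation.
Neither player can gain by a unilateral deviation, so this profile is a Nash equilibrium.

Yes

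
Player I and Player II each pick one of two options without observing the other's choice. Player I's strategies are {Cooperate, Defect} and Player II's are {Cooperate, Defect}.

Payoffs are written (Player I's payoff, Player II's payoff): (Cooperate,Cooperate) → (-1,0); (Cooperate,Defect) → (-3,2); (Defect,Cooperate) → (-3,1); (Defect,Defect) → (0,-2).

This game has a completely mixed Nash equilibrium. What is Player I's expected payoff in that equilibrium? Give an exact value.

-9/5

First find q, the probability Player II plays Cooperate, from Player I's indifference between Cooperate and Defect: −q − 3(1−q) = −3q, giving q = 3/5.
Since Player I is indifferent in equilibrium, Player I's expected payoff equals the payoff from either row against (3/5, 2/5). Using Cooperate: −(3/5) − 3(2/5) = -9/5.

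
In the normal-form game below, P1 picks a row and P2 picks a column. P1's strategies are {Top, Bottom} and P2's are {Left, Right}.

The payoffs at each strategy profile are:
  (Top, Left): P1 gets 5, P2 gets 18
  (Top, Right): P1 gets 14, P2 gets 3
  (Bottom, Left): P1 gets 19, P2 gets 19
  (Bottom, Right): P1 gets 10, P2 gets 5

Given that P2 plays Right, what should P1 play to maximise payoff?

Top

Against Right, P1 earns 14 from Top and 10 from Bottom.
So Top is the best response.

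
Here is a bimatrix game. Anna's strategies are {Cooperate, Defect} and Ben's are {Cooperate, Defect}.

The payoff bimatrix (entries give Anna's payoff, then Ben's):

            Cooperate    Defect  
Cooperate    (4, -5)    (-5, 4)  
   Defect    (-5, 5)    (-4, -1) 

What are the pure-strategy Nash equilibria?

none

(Cooperate, Cooperate): Ben prefers Defect (4 > -5) — not an equilibrium.
(Cooperate, Defect): Anna prefers Defect (-4 > -5) — not an equilibrium.
(Defect, Cooperate): Anna prefers Cooperate (4 > -5) — not an equilibrium.
(Defect, Defect): Ben prefers Cooperate (5 > -1) — not an equilibrium.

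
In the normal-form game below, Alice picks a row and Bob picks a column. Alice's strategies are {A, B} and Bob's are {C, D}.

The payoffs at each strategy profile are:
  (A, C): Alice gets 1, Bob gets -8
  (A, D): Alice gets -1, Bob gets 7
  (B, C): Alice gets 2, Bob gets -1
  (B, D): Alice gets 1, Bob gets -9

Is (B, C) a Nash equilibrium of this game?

Yes

At (B, C), Alice earns 2; switching to A would give 1, so Alice has no profitable deviation.
Bob earns -1; switching to D would give -9, so Bob has no profitable deviation.
Neither player can gain by a unilateral deviation, so this profile is a Nash equilibrium.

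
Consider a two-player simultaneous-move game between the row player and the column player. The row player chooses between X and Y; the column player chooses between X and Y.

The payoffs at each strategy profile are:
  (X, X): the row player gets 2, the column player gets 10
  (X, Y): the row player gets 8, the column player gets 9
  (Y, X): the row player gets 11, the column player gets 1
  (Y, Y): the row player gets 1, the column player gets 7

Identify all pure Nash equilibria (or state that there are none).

none

(X, X): the row player prefers Y (11 > 2) — not an equilibrium.
(X, Y): the column player prefers X (10 > 9) — not an equilibrium.
(Y, X): the column player prefers Y (7 > 1) — not an equilibrium.
(Y, Y): the row player prefers X (8 > 1) — not an equilibrium.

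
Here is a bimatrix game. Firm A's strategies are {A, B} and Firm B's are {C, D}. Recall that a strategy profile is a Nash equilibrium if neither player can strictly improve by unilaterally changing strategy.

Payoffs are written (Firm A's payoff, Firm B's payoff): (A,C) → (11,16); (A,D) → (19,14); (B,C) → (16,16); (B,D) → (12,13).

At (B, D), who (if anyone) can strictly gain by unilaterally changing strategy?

Both

Firm A at (B, D) earns 12; deviating to A yields 19 — a strict improvement.
Firm B earns 13; deviating to C yields 16 — a strict improvement.
Both Firm A and Firm B have strictly profitable deviations.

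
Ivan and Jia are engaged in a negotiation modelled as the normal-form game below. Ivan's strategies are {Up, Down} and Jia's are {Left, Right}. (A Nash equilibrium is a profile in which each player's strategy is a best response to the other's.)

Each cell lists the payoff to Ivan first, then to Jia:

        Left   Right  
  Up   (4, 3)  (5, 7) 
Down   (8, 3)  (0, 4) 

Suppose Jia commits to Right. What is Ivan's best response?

Up

Against Right, Ivan earns 5 from Up and 0 from Down.
So Up is the best response.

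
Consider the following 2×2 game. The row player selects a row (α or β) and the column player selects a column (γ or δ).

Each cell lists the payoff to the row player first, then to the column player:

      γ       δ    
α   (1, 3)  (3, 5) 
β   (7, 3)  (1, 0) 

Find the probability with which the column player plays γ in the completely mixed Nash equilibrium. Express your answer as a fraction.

Let q be the probability that the column player plays γ. In a completely mixed equilibrium, the row player must be indifferent between α and β.
The row player's expected payoff from α is q + 3(1−q); from β it is 7q + (1−q).
Setting these equal: −2q + 3 = 6q + 1, so q = 1/4.

1/4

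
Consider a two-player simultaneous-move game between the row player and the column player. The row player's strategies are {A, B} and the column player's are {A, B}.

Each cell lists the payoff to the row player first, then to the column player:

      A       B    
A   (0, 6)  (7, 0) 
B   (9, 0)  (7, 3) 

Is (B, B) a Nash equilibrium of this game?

At (B, B), the row player earns 7; switching to A would give 7, so the row player has no profitable deviation.
The column player earns 3; switching to A would give 0, so the column player has no profitable deviation.
Neither player can gain by a unilateral deviation, so this profile is a Nash equilibrium.

Yes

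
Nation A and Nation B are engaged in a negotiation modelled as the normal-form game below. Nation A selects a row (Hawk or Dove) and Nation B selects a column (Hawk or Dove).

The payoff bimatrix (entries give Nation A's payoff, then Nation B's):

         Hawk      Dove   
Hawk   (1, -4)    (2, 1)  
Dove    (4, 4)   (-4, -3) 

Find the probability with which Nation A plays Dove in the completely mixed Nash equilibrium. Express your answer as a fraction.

5/12

Let x be the probability that Nation A plays Hawk. In a completely mixed equilibrium, Nation B must be indifferent between Hawk and Dove.
Nation B's expected payoff from Hawk is −4x + 4(1−x); from Dove it is x − 3(1−x).
Setting these equal: −8x + 4 = 4x − 3, so x = 7/12.
Therefore Nation A plays Dove with probability 1 − 7/12 = 5/12.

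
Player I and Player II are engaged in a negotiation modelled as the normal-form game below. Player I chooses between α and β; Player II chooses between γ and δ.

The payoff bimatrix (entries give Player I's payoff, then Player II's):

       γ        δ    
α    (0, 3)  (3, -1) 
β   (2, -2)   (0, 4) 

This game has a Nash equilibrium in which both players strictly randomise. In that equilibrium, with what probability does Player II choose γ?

Let c be the probability that Player II plays γ. In a completely mixed equilibrium, Player I must be indifferent between α and β.
Player I's expected payoff from α is 3(1−c); from β it is 2c.
Setting these equal: −3c + 3 = 2c, so c = 3/5.

3/5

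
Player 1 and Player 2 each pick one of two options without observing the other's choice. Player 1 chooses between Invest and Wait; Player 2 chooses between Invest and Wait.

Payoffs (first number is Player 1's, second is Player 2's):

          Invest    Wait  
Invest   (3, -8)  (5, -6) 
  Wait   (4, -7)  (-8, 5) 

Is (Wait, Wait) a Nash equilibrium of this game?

At (Wait, Wait), Player 1 earns -8; switching to Invest would give 5, so Player 1 would deviate.
Player 2 earns 5; switching to Invest would give -7, so Player 2 has no profitable deviation.
Since at least one player can profitably deviate, this is not a Nash equilibrium.

No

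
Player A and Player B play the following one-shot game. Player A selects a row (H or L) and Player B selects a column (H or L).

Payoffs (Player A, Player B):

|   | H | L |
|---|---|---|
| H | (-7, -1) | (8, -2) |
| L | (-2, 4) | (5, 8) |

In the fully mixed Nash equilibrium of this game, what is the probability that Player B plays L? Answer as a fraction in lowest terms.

5/8

Let c be the probability that Player B plays H. In a completely mixed equilibrium, Player A must be indifferent between H and L.
Player A's expected payoff from H is −7c + 8(1−c); from L it is −2c + 5(1−c).
Setting these equal: −15c + 8 = −7c + 5, so c = 3/8.
Therefore Player B plays L with probability 1 − 3/8 = 5/8.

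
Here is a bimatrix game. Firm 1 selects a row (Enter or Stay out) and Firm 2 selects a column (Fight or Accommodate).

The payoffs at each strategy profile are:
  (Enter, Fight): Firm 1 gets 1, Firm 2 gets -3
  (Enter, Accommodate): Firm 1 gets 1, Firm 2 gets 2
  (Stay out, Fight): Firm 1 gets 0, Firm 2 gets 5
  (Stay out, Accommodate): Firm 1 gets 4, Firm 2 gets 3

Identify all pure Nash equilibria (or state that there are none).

(Enter, Fight): Firm 2 prefers Accommodate (2 > -3) — not an equilibrium.
(Enter, Accommodate): Firm 1 prefers Stay out (4 > 1) — not an equilibrium.
(Stay out, Fight): Firm 1 prefers Enter (1 > 0) — not an equilibrium.
(Stay out, Accommodate): Firm 2 prefers Fight (5 > 3) — not an equilibrium.

none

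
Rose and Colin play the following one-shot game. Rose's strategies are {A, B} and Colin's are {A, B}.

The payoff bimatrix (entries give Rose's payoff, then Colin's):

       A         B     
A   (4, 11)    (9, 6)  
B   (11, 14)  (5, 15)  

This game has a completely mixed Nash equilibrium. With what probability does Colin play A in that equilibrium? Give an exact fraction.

4/11

Let c be the probability that Colin plays A. In a completely mixed equilibrium, Rose must be indifferent between A and B.
Rose's expected payoff from A is 4c + 9(1−c); from B it is 11c + 5(1−c).
Setting these equal: −5c + 9 = 6c + 5, so c = 4/11.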